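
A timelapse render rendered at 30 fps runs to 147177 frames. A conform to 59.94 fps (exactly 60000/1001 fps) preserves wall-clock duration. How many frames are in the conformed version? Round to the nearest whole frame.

294060 frames

Frames at target rate = 147177 × (60000/1001) / (30) = 294354000/1001 ≈ 294059.940.
Nearest whole frame: 294060.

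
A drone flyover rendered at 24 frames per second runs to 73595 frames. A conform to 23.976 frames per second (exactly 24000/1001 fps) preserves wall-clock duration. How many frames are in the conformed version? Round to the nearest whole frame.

73521 frames

Frames at target rate = 73595 × (24000/1001) / (24) = 73595000/1001 ≈ 73521.479.
Nearest whole frame: 73521.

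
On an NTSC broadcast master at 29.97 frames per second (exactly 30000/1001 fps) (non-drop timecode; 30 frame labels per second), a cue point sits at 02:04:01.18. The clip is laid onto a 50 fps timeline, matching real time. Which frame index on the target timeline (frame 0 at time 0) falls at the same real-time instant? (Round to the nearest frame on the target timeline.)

frame 372452

Source frame index: (2×3600 + 4×60 + 1) × 30 + 18 = 223248.
Real time: 223248 / (30000/1001) = 4655651/625 s.
Target frame: (4655651/625) × (50) = 9311302/25 ≈ 372452.080 → 372452.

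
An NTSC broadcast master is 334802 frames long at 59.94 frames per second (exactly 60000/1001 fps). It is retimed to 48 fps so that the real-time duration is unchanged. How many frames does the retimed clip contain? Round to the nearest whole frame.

268109 frames

Frames at target rate = 334802 × (48) / (60000/1001) = 167568401/625 ≈ 268109.442.
Nearest whole frame: 268109.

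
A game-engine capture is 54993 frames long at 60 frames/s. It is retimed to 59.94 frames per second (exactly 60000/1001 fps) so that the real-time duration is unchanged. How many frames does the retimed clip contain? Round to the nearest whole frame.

54938 frames

Frames at target rate = 54993 × (60000/1001) / (60) = 54993000/1001 ≈ 54938.062.
Nearest whole frame: 54938.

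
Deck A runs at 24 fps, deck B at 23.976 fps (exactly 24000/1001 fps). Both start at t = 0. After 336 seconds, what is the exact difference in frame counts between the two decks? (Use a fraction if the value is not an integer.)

A emits 24 × 336 = 8064 frames; B emits 24000/1001 × 336 = 1152000/143.
Difference = 1152/143 frames (≈ 8.0559); B is behind A.

1152/143 frames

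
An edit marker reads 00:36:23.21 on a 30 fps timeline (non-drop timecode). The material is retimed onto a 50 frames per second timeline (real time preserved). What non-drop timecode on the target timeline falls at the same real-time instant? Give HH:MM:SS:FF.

Source frame index: (0×3600 + 36×60 + 23) × 30 + 21 = 65511.
Real time: 65511 / (30) = 21837/10 s.
Target frame: (21837/10) × (50) = 109185.
At 50 labels/s: frame 109185 → 00:36:23:35.

00:36:23:35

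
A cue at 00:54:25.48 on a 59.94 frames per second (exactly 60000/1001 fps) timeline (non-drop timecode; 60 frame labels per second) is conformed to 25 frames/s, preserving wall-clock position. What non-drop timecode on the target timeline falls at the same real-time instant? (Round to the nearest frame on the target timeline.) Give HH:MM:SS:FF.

00:54:29:02

Source frame index: (0×3600 + 54×60 + 25) × 60 + 48 = 195948.
Real time: 195948 / (60000/1001) = 16345329/5000 s.
Target frame: (16345329/5000) × (25) = 16345329/200 ≈ 81726.645 → 81727.
At 25 labels/s: frame 81727 → 00:54:29:02.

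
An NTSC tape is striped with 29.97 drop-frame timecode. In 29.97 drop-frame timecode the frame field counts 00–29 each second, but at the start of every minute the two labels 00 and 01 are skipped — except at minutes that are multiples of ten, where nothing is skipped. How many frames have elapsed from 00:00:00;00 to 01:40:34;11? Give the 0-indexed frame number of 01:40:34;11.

Complete 10-minute blocks: 10, each 17982 frames → 179820.
Remaining 0 whole minutes in the current block: 0 frames.
Within the current minute: 34 × 30 + 11 = 1031. Total = 179820 + 0 + 1031 = 180851.

180851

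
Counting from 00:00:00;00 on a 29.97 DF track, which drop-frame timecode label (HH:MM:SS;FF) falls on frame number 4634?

00:02:34;18

Ten DF minutes hold 17982 frames, so frame 4634 lies in block 0 (frames 0–17981) with 4634 frames into that block.
The block's first minute is 1800 frames and the rest 1798 each; 4634 frames reaches minute 2, so 0 × 18 + 2 × 2 = 4 labels have been skipped so far.
Adding those back, label number 4634 + 4 = 4638 at 30 labels/s is 154 s + 18 f = 0 h 2 min 34 s frame 18, i.e. 00:02:34;18.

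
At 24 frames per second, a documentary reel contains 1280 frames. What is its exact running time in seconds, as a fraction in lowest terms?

Running time = 1280 ÷ (24) = 1280 × 1/24 = 160/3 s.

160/3 seconds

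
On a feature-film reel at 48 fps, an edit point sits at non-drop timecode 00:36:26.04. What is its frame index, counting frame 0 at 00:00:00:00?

frame 104932

Total seconds to the label: (0 × 3600 + 36 × 60 + 26) = 2186.
Frame index = 2186 × 48 + 4 = 104932.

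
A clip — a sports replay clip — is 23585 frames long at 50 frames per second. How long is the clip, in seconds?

Running time = 23585 / (50) = 471.7 s.

471.7 seconds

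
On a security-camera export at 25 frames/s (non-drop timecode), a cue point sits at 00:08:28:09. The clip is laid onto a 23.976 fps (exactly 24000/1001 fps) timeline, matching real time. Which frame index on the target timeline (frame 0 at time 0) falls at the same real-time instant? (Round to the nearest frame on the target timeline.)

frame 12188

Source frame index: (0×3600 + 8×60 + 28) × 25 + 9 = 12709.
Real time: 12709 / (25) = 12709/25 s.
Target frame: (12709/25) × (24000/1001) = 12200640/1001 ≈ 12188.452 → 12188.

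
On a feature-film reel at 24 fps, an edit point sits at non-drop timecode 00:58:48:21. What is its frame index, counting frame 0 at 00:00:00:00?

84693

Total seconds to the label: (0 × 3600 + 58 × 60 + 48) = 3528.
Frame index = 3528 × 24 + 21 = 84693.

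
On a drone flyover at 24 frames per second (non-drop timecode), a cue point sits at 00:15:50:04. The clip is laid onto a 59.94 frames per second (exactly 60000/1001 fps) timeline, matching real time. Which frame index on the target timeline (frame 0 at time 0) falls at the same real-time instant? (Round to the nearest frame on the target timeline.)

frame 56953

Source frame index: (0×3600 + 15×60 + 50) × 24 + 4 = 22804.
Real time: 22804 / (24) = 5701/6 s.
Target frame: (5701/6) × (60000/1001) = 57010000/1001 ≈ 56953.047 → 56953.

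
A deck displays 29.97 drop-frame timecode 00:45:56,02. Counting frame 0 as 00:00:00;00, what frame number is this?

82600

As if non-drop at 30 labels/s: (0 × 3600 + 45 × 60 + 56) × 30 + 2 = 82682.
Minute boundaries passed: 45; those not divisible by 10: 45 − 4 = 41; dropped labels = 2 × 41 = 82.
Actual frame index = 82682 − 82 = 82600.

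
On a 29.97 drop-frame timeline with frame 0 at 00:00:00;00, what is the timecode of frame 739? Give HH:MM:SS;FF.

00:00:24;19

Each 10-minute DF block holds 10 × 60 × 30 − 9 × 2 = 17982 frames. 739 ÷ 17982 → 0 full blocks, remainder 739.
Within the partial block the first minute is 1800 frames and each further minute 1798, so 0 further minute boundaries passed. Total skipped labels = 18 × 0 + 2 × 0 = 0.
Non-drop label index = 739 + 0 = 739; at 30 labels/s that is 00:00:24:19, i.e. DF 00:00:24;19.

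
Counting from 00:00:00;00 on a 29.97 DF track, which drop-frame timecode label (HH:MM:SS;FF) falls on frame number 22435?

Ten DF minutes hold 17982 frames, so frame 22435 lies in block 1 (frames 17982–35963) with 4453 frames into that block.
The block's first minute is 1800 frames and the rest 1798 each; 4453 frames reaches minute 2, so 1 × 18 + 2 × 2 = 22 labels have been skipped so far.
Adding those back, label number 22435 + 22 = 22457 at 30 labels/s is 748 s + 17 f = 0 h 12 min 28 s frame 17, i.e. 00:12:28;17.

00:12:28;17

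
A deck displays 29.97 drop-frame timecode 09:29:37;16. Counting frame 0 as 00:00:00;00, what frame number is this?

Complete 10-minute blocks: 56, each 17982 frames → 1006992.
Remaining 9 whole minutes in the current block: 1800 + 8 × 1798 = 16184 frames.
Within the current minute: 37 × 30 + 16 − 2 = 1124 (labels ;00/;01 skipped at this minute). Total = 1006992 + 16184 + 1124 = 1024300.

1024300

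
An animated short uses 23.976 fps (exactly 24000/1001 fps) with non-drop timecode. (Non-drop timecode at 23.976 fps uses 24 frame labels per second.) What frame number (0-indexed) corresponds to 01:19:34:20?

frame 114596

Total seconds to the label: (1 × 3600 + 19 × 60 + 34) = 4774.
Frame index = 4774 × 24 + 20 = 114596.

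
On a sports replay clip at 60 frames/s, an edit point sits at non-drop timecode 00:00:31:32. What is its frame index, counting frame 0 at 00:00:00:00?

Total seconds to the label: (0 × 3600 + 0 × 60 + 31) = 31.
Frame index = 31 × 60 + 32 = 1892.

1892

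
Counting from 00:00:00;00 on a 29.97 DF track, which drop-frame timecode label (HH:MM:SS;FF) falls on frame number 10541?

00:05:51;21

Ten DF minutes hold 17982 frames, so frame 10541 lies in block 0 (frames 0–17981) with 10541 frames into that block.
The block's first minute is 1800 frames and the rest 1798 each; 10541 frames reaches minute 5, so 0 × 18 + 5 × 2 = 10 labels have been skipped so far.
Adding those back, label number 10541 + 10 = 10551 at 30 labels/s is 351 s + 21 f = 0 h 5 min 51 s frame 21, i.e. 00:05:51;21.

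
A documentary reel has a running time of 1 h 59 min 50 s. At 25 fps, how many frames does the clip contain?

1 h 59 min 50 s = 7190 s.
Frames = 7190 × 25 = 179750.

179750 frames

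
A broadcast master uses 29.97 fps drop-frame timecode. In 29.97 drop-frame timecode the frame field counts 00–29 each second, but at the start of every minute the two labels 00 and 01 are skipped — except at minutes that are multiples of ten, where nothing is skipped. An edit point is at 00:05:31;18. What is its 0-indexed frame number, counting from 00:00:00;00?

As if non-drop at 30 labels/s: (0 × 3600 + 5 × 60 + 31) × 30 + 18 = 9948.
Minute boundaries passed: 5; those not divisible by 10: 5 − 0 = 5; dropped labels = 2 × 5 = 10.
Actual frame index = 9948 − 10 = 9938.

9938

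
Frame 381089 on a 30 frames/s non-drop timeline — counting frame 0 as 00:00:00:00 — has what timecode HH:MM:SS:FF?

381089 ÷ 30 = 12702 full seconds, remainder 29 frames.
12702 s = 3 h 31 min 42 s.
Timecode: 03:31:42:29.

03:31:42:29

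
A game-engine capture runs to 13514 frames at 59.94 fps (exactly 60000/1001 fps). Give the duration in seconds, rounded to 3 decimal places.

Running time = 13514 × 1001/60000 = 6763757/30000 s ≈ 225.459 s.

225.459 seconds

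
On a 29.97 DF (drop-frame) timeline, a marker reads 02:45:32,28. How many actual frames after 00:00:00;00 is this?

As if non-drop at 30 labels/s: (2 × 3600 + 45 × 60 + 32) × 30 + 28 = 297988.
Minute boundaries passed: 165; those not divisible by 10: 165 − 16 = 149; dropped labels = 2 × 149 = 298.
Actual frame index = 297988 − 298 = 297690.

297690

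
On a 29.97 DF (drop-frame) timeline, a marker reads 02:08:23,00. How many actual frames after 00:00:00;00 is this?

As if non-drop at 30 labels/s: (2 × 3600 + 8 × 60 + 23) × 30 + 0 = 231090.
Minute boundaries passed: 128; those not divisible by 10: 128 − 12 = 116; dropped labels = 2 × 116 = 232.
Actual frame index = 231090 − 232 = 230858.

230858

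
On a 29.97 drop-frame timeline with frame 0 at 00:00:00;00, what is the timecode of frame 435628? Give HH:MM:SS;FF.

Ten DF minutes hold 17982 frames, so frame 435628 lies in block 24 (frames 431568–449549) with 4060 frames into that block.
The block's first minute is 1800 frames and the rest 1798 each; 4060 frames reaches minute 2, so 24 × 18 + 2 × 2 = 436 labels have been skipped so far.
Adding those back, label number 435628 + 436 = 436064 at 30 labels/s is 14535 s + 14 f = 4 h 2 min 15 s frame 14, i.e. 04:02:15;14.

04:02:15;14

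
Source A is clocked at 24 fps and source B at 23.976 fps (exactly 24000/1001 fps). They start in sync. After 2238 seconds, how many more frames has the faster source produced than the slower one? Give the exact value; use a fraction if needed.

53712/1001 frames

A emits 24 × 2238 = 53712 frames; B emits 24000/1001 × 2238 = 53712000/1001.
Difference = 53712/1001 frames (≈ 53.6583); B is behind A.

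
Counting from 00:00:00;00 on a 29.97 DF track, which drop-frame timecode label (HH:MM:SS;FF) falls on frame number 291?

00:00:09;21

Ten DF minutes hold 17982 frames, so frame 291 lies in block 0 (frames 0–17981) with 291 frames into that block.
The block's first minute is 1800 frames and the rest 1798 each; 291 frames reaches minute 0, so 0 × 18 + 0 × 2 = 0 labels have been skipped so far.
Adding those back, label number 291 + 0 = 291 at 30 labels/s is 9 s + 21 f = 0 h 0 min 9 s frame 21, i.e. 00:00:09;21.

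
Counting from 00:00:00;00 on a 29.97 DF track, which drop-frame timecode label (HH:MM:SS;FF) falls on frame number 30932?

00:17:12;04

Each 10-minute DF block holds 10 × 60 × 30 − 9 × 2 = 17982 frames. 30932 ÷ 17982 → 1 full block, remainder 12950.
Within the partial block the first minute is 1800 frames and each further minute 1798, so 7 further minute boundaries passed. Total skipped labels = 18 × 1 + 2 × 7 = 32.
Non-drop label index = 30932 + 32 = 30964; at 30 labels/s that is 00:17:12:04, i.e. DF 00:17:12;04.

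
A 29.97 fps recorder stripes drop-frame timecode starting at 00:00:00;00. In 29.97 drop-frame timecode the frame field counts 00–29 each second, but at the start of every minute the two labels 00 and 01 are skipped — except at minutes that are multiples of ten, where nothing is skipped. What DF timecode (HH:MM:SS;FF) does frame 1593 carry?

00:00:53;03

Ten DF minutes hold 17982 frames, so frame 1593 lies in block 0 (frames 0–17981) with 1593 frames into that block.
The block's first minute is 1800 frames and the rest 1798 each; 1593 frames reaches minute 0, so 0 × 18 + 0 × 2 = 0 labels have been skipped so far.
Adding those back, label number 1593 + 0 = 1593 at 30 labels/s is 53 s + 3 f = 0 h 0 min 53 s frame 3, i.e. 00:00:53;03.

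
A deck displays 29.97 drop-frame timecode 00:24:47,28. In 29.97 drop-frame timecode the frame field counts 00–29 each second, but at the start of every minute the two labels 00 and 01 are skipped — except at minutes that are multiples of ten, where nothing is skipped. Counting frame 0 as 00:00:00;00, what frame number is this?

As if non-drop at 30 labels/s: (0 × 3600 + 24 × 60 + 47) × 30 + 28 = 44638.
Minute boundaries passed: 24; those not divisible by 10: 24 − 2 = 22; dropped labels = 2 × 22 = 44.
Actual frame index = 44638 − 44 = 44594.

44594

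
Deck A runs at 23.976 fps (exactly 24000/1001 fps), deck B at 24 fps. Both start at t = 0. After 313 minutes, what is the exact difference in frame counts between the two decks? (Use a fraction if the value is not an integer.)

313 min = 18780 s.
A emits 24000/1001 × 18780 = 450720000/1001 frames; B emits 24 × 18780 = 450720.
Difference = 450720/1001 frames (≈ 450.2697); B is ahead of A.

450720/1001 frames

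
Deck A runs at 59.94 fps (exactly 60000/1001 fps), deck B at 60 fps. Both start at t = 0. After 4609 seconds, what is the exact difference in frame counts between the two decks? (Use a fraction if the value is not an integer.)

25140/91 frames

A emits 60000/1001 × 4609 = 25140000/91 frames; B emits 60 × 4609 = 276540.
Difference = 25140/91 frames (≈ 276.2637); B is ahead of A.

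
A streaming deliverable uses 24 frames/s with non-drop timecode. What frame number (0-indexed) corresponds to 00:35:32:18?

Total seconds to the label: (0 × 3600 + 35 × 60 + 32) = 2132.
Frame index = 2132 × 24 + 18 = 51186.

51186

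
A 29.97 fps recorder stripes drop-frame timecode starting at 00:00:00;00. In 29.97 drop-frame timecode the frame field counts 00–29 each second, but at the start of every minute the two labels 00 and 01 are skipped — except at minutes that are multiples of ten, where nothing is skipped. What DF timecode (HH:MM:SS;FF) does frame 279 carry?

Ten DF minutes hold 17982 frames, so frame 279 lies in block 0 (frames 0–17981) with 279 frames into that block.
The block's first minute is 1800 frames and the rest 1798 each; 279 frames reaches minute 0, so 0 × 18 + 0 × 2 = 0 labels have been skipped so far.
Adding those back, label number 279 + 0 = 279 at 30 labels/s is 9 s + 9 f = 0 h 0 min 9 s frame 9, i.e. 00:00:09;09.

00:00:09;09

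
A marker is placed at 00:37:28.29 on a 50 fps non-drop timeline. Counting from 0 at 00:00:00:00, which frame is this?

112429

Total seconds to the label: (0 × 3600 + 37 × 60 + 28) = 2248.
Frame index = 2248 × 50 + 29 = 112429.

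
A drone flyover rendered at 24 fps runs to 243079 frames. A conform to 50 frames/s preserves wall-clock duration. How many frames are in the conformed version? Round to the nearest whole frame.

506415 frames

Frames at target rate = 243079 × (50) / (24) = 6076975/12 ≈ 506414.583.
Nearest whole frame: 506415.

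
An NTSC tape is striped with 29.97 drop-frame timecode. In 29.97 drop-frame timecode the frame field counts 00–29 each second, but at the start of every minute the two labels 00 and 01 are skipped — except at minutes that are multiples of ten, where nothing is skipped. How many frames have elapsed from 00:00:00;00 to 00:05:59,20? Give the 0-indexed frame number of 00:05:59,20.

10780

As if non-drop at 30 labels/s: (0 × 3600 + 5 × 60 + 59) × 30 + 20 = 10790.
Minute boundaries passed: 5; those not divisible by 10: 5 − 0 = 5; dropped labels = 2 × 5 = 10.
Actual frame index = 10790 − 10 = 10780.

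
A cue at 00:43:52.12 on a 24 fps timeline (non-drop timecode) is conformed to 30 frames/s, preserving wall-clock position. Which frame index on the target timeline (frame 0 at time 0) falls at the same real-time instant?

frame 78975

Source frame index: (0×3600 + 43×60 + 52) × 24 + 12 = 63180.
Real time: 63180 / (24) = 5265/2 s.
Target frame: (5265/2) × (30) = 78975.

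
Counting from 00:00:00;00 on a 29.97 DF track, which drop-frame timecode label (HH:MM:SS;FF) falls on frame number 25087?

00:13:57;01

Each 10-minute DF block holds 10 × 60 × 30 − 9 × 2 = 17982 frames. 25087 ÷ 17982 → 1 full block, remainder 7105.
Within the partial block the first minute is 1800 frames and each further minute 1798, so 3 further minute boundaries passed. Total skipped labels = 18 × 1 + 2 × 3 = 24.
Non-drop label index = 25087 + 24 = 25111; at 30 labels/s that is 00:13:57:01, i.e. DF 00:13:57;01.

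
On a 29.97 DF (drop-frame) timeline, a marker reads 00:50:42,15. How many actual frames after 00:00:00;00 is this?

91185

As if non-drop at 30 labels/s: (0 × 3600 + 50 × 60 + 42) × 30 + 15 = 91275.
Minute boundaries passed: 50; those not divisible by 10: 50 − 5 = 45; dropped labels = 2 × 45 = 90.
Actual frame index = 91275 − 90 = 91185.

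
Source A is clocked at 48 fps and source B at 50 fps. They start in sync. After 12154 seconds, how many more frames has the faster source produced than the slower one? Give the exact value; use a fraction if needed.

A emits 48 × 12154 = 583392 frames; B emits 50 × 12154 = 607700.
Difference = 24308 frames; B is ahead of A.

24308 frames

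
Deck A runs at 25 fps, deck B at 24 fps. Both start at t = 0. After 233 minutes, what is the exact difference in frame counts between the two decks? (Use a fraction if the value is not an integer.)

233 min = 13980 s.
A emits 25 × 13980 = 349500 frames; B emits 24 × 13980 = 335520.
Difference = 13980 frames; B is behind A.

13980 frames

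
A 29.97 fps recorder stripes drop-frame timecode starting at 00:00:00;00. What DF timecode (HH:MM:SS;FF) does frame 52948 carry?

00:29:26;22

Ten DF minutes hold 17982 frames, so frame 52948 lies in block 2 (frames 35964–53945) with 16984 frames into that block.
The block's first minute is 1800 frames and the rest 1798 each; 16984 frames reaches minute 9, so 2 × 18 + 9 × 2 = 54 labels have been skipped so far.
Adding those back, label number 52948 + 54 = 53002 at 30 labels/s is 1766 s + 22 f = 0 h 29 min 26 s frame 22, i.e. 00:29:26;22.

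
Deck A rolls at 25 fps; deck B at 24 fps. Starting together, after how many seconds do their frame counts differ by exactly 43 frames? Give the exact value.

43 seconds

The gap grows by |24 − 25| = 1 frame per second.
Time for a 43-frame gap: 43 ÷ (1) = 43 s.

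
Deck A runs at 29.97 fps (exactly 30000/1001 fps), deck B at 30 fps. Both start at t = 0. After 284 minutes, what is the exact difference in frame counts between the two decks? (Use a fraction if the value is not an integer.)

511200/1001 frames

284 min = 17040 s.
A emits 30000/1001 × 17040 = 511200000/1001 frames; B emits 30 × 17040 = 511200.
Difference = 511200/1001 frames (≈ 510.6893); B is ahead of A.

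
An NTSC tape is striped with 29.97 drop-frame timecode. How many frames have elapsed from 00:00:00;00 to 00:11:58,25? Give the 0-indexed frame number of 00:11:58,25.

Complete 10-minute blocks: 1, each 17982 frames → 17982.
Remaining 1 whole minute in the current block: 1800 + 0 × 1798 = 1800 frames.
Within the current minute: 58 × 30 + 25 − 2 = 1763 (labels ;00/;01 skipped at this minute). Total = 17982 + 1800 + 1763 = 21545.

21545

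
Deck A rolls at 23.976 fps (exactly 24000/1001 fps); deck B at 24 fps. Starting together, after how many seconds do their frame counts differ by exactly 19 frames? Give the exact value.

19019/24 seconds

The gap grows by |24 − 24000/1001| = 24/1001 frames per second.
Time for a 19-frame gap: 19 ÷ (24/1001) = 19019/24 s.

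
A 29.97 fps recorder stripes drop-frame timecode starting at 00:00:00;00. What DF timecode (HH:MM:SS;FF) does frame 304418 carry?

Ten DF minutes hold 17982 frames, so frame 304418 lies in block 16 (frames 287712–305693) with 16706 frames into that block.
The block's first minute is 1800 frames and the rest 1798 each; 16706 frames reaches minute 9, so 16 × 18 + 9 × 2 = 306 labels have been skipped so far.
Adding those back, label number 304418 + 306 = 304724 at 30 labels/s is 10157 s + 14 f = 2 h 49 min 17 s frame 14, i.e. 02:49:17;14.

02:49:17;14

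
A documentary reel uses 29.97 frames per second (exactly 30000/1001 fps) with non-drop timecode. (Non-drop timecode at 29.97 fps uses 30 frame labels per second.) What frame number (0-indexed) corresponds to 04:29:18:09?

Total seconds to the label: (4 × 3600 + 29 × 60 + 18) = 16158.
Frame index = 16158 × 30 + 9 = 484749.

frame 484749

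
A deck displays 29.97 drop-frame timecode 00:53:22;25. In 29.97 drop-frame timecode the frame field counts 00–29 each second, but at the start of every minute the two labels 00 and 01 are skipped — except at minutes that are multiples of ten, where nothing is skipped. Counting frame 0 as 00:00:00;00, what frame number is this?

Complete 10-minute blocks: 5, each 17982 frames → 89910.
Remaining 3 whole minutes in the current block: 1800 + 2 × 1798 = 5396 frames.
Within the current minute: 22 × 30 + 25 − 2 = 683 (labels ;00/;01 skipped at this minute). Total = 89910 + 5396 + 683 = 95989.

95989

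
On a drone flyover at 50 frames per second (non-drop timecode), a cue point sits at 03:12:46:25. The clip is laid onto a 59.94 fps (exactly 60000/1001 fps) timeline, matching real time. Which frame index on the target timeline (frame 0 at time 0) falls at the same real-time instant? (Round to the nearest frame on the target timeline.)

frame 693297

Source frame index: (3×3600 + 12×60 + 46) × 50 + 25 = 578325.
Real time: 578325 / (50) = 23133/2 s.
Target frame: (23133/2) × (60000/1001) = 63090000/91 ≈ 693296.703 → 693297.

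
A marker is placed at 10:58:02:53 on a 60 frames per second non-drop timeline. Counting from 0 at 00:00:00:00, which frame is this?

Total seconds to the label: (10 × 3600 + 58 × 60 + 2) = 39482.
Frame index = 39482 × 60 + 53 = 2368973.

2368973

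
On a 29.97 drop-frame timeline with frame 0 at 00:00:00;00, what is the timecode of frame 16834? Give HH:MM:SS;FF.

00:09:21;22

Each 10-minute DF block holds 10 × 60 × 30 − 9 × 2 = 17982 frames. 16834 ÷ 17982 → 0 full blocks, remainder 16834.
Within the partial block the first minute is 1800 frames and each further minute 1798, so 9 further minute boundaries passed. Total skipped labels = 18 × 0 + 2 × 9 = 18.
Non-drop label index = 16834 + 18 = 16852; at 30 labels/s that is 00:09:21:22, i.e. DF 00:09:21;22.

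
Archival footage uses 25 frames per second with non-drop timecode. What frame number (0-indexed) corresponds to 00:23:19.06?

34981

Total seconds to the label: (0 × 3600 + 23 × 60 + 19) = 1399.
Frame index = 1399 × 25 + 6 = 34981.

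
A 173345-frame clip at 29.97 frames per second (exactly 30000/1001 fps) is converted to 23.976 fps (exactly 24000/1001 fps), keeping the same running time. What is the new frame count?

138676 frames

Target frames = source frames × (target rate / source rate) = 173345 × (24000/1001)/(30000/1001) = 173345 × 4/5 = 138676.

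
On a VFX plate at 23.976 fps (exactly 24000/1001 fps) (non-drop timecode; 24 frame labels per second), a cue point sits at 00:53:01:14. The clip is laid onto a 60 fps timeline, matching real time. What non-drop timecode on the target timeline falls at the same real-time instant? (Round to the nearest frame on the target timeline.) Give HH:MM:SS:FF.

Source frame index: (0×3600 + 53×60 + 1) × 24 + 14 = 76358.
Real time: 76358 / (24000/1001) = 38217179/12000 s.
Target frame: (38217179/12000) × (60) = 38217179/200 ≈ 191085.895 → 191086.
At 60 labels/s: frame 191086 → 00:53:04:46.

00:53:04:46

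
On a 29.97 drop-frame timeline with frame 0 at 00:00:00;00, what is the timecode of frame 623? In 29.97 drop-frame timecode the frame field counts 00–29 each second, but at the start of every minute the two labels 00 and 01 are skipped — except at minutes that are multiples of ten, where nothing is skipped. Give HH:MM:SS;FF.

Each 10-minute DF block holds 10 × 60 × 30 − 9 × 2 = 17982 frames. 623 ÷ 17982 → 0 full blocks, remainder 623.
Within the partial block the first minute is 1800 frames and each further minute 1798, so 0 further minute boundaries passed. Total skipped labels = 18 × 0 + 2 × 0 = 0.
Non-drop label index = 623 + 0 = 623; at 30 labels/s that is 00:00:20:23, i.e. DF 00:00:20;23.

00:00:20;23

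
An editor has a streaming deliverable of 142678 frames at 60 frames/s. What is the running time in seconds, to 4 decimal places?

Running time = 142678 × 1/60 = 71339/30 s ≈ 2377.9667 s.

2377.9667 seconds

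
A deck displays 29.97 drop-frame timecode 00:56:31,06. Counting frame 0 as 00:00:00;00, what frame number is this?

101634

Complete 10-minute blocks: 5, each 17982 frames → 89910.
Remaining 6 whole minutes in the current block: 1800 + 5 × 1798 = 10790 frames.
Within the current minute: 31 × 30 + 6 − 2 = 934 (labels ;00/;01 skipped at this minute). Total = 89910 + 10790 + 934 = 101634.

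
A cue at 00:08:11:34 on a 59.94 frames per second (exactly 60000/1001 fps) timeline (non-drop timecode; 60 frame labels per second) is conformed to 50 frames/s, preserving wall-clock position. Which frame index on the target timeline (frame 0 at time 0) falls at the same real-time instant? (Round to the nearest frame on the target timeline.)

Source frame index: (0×3600 + 8×60 + 11) × 60 + 34 = 29494.
Real time: 29494 / (60000/1001) = 14761747/30000 s.
Target frame: (14761747/30000) × (50) = 14761747/600 ≈ 24602.912 → 24603.

frame 24603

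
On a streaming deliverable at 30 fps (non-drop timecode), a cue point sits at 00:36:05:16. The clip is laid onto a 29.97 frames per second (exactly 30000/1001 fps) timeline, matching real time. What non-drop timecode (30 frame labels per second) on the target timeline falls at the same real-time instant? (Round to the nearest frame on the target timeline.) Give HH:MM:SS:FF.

Source frame index: (0×3600 + 36×60 + 5) × 30 + 16 = 64966.
Real time: 64966 / (30) = 32483/15 s.
Target frame: (32483/15) × (30000/1001) = 5906000/91 ≈ 64901.099 → 64901.
At 30 labels/s: frame 64901 → 00:36:03:11.

00:36:03:11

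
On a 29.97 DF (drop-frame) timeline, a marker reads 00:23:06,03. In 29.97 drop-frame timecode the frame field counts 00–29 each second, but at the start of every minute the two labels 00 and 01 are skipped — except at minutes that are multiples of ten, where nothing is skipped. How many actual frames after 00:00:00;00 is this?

As if non-drop at 30 labels/s: (0 × 3600 + 23 × 60 + 6) × 30 + 3 = 41583.
Minute boundaries passed: 23; those not divisible by 10: 23 − 2 = 21; dropped labels = 2 × 21 = 42.
Actual frame index = 41583 − 42 = 41541.

41541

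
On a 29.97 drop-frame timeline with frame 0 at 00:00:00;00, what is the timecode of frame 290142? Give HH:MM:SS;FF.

02:41:21;02

Ten DF minutes hold 17982 frames, so frame 290142 lies in block 16 (frames 287712–305693) with 2430 frames into that block.
The block's first minute is 1800 frames and the rest 1798 each; 2430 frames reaches minute 1, so 16 × 18 + 1 × 2 = 290 labels have been skipped so far.
Adding those back, label number 290142 + 290 = 290432 at 30 labels/s is 9681 s + 2 f = 2 h 41 min 21 s frame 2, i.e. 02:41:21;02.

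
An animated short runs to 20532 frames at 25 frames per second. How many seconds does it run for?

821.28 seconds

Running time = 20532 / (25) = 821.28 s.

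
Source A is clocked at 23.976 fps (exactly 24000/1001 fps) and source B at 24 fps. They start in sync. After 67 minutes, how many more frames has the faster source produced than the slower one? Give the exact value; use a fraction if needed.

67 min = 4020 s.
A emits 24000/1001 × 4020 = 96480000/1001 frames; B emits 24 × 4020 = 96480.
Difference = 96480/1001 frames (≈ 96.3836); B is ahead of A.

96480/1001 frames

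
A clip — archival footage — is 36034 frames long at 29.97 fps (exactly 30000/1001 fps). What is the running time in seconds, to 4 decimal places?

Running time = 36034 × 1001/30000 = 18035017/15000 s ≈ 1202.3345 s.

1202.3345 seconds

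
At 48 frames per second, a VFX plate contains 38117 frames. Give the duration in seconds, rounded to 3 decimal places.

794.104 seconds

Running time = 38117 × 1/48 = 38117/48 s ≈ 794.104 s.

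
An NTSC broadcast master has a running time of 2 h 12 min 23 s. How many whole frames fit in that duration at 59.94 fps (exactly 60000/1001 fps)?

2 h 12 min 23 s = 7943 s.
Frames = 7943 × 60000/1001 = 36660000/77 ≈ 476103.8961.
Complete frames: 476103.

476103 frames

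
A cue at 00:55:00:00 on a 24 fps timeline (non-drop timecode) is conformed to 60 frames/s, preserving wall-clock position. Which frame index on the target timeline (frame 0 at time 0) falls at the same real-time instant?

frame 198000

Source frame index: (0×3600 + 55×60 + 0) × 24 + 0 = 79200.
Real time: 79200 / (24) = 3300 s.
Target frame: (3300) × (60) = 198000.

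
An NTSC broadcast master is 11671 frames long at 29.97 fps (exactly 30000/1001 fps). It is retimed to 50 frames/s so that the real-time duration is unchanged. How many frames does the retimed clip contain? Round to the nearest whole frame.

Frames at target rate = 11671 × (50) / (30000/1001) = 11682671/600 ≈ 19471.118.
Nearest whole frame: 19471.

19471 frames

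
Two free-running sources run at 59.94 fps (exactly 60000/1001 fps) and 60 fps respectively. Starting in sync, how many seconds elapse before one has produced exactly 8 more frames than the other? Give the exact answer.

The gap grows by |60 − 60000/1001| = 60/1001 frames per second.
Time for a 8-frame gap: 8 ÷ (60/1001) = 2002/15 s.

2002/15 seconds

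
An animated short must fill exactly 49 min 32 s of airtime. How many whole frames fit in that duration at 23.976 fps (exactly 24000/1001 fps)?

71256 frames

49 min 32 s = 2972 s.
Frames = 2972 × 24000/1001 = 71328000/1001 ≈ 71256.7433.
Complete frames: 71256.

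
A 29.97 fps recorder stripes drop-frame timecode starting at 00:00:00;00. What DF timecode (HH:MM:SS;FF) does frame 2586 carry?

00:01:26;08

Each 10-minute DF block holds 10 × 60 × 30 − 9 × 2 = 17982 frames. 2586 ÷ 17982 → 0 full blocks, remainder 2586.
Within the partial block the first minute is 1800 frames and each further minute 1798, so 1 further minute boundary passed. Total skipped labels = 18 × 0 + 2 × 1 = 2.
Non-drop label index = 2586 + 2 = 2588; at 30 labels/s that is 00:01:26:08, i.e. DF 00:01:26;08.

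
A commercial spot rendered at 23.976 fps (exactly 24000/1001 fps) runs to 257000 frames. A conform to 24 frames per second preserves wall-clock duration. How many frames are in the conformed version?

Target frames = source frames × (target rate / source rate) = 257000 × (24)/(24000/1001) = 257000 × 1001/1000 = 257257.

257257 frames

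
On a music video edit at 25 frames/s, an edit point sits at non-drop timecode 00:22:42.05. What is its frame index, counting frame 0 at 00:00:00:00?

Total seconds to the label: (0 × 3600 + 22 × 60 + 42) = 1362.
Frame index = 1362 × 25 + 5 = 34055.

34055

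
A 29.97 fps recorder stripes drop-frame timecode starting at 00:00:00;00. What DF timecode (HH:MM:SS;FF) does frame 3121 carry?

Ten DF minutes hold 17982 frames, so frame 3121 lies in block 0 (frames 0–17981) with 3121 frames into that block.
The block's first minute is 1800 frames and the rest 1798 each; 3121 frames reaches minute 1, so 0 × 18 + 1 × 2 = 2 labels have been skipped so far.
Adding those back, label number 3121 + 2 = 3123 at 30 labels/s is 104 s + 3 f = 0 h 1 min 44 s frame 3, i.e. 00:01:44;03.

00:01:44;03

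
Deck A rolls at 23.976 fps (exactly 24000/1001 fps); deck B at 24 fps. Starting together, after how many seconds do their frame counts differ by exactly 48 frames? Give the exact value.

The gap grows by |24 − 24000/1001| = 24/1001 frames per second.
Time for a 48-frame gap: 48 ÷ (24/1001) = 2002 s.

2002 seconds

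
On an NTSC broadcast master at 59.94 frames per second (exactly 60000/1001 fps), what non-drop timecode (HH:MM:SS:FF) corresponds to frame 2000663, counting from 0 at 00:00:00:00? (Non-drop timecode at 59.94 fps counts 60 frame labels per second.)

09:15:44:23

2000663 ÷ 60 = 33344 full seconds, remainder 23 frames.
33344 s = 9 h 15 min 44 s.
Timecode: 09:15:44:23.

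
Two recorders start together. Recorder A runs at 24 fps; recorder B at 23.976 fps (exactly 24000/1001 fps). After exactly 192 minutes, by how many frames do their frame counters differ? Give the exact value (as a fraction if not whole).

192 min = 11520 s.
A emits 24 × 11520 = 276480 frames; B emits 24000/1001 × 11520 = 276480000/1001.
Difference = 276480/1001 frames (≈ 276.2038); B is behind A.

276480/1001 frames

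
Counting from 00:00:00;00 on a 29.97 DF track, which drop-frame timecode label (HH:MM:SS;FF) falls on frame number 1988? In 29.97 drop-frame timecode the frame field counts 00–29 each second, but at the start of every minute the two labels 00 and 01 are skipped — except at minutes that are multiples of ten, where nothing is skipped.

Ten DF minutes hold 17982 frames, so frame 1988 lies in block 0 (frames 0–17981) with 1988 frames into that block.
The block's first minute is 1800 frames and the rest 1798 each; 1988 frames reaches minute 1, so 0 × 18 + 1 × 2 = 2 labels have been skipped so far.
Adding those back, label number 1988 + 2 = 1990 at 30 labels/s is 66 s + 10 f = 0 h 1 min 6 s frame 10, i.e. 00:01:06;10.

00:01:06;10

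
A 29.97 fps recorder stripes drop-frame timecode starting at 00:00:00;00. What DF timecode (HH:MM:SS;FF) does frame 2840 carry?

00:01:34;22

Each 10-minute DF block holds 10 × 60 × 30 − 9 × 2 = 17982 frames. 2840 ÷ 17982 → 0 full blocks, remainder 2840.
Within the partial block the first minute is 1800 frames and each further minute 1798, so 1 further minute boundary passed. Total skipped labels = 18 × 0 + 2 × 1 = 2.
Non-drop label index = 2840 + 2 = 2842; at 30 labels/s that is 00:01:34:22, i.e. DF 00:01:34;22.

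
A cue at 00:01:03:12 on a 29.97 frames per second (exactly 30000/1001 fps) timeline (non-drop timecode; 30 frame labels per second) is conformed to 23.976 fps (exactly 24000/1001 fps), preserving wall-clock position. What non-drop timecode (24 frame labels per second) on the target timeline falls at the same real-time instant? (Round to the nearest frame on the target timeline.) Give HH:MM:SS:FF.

Source frame index: (0×3600 + 1×60 + 3) × 30 + 12 = 1902.
Real time: 1902 / (30000/1001) = 317317/5000 s.
Target frame: (317317/5000) × (24000/1001) = 7608/5 ≈ 1521.600 → 1522.
At 24 labels/s: frame 1522 → 00:01:03:10.

00:01:03:10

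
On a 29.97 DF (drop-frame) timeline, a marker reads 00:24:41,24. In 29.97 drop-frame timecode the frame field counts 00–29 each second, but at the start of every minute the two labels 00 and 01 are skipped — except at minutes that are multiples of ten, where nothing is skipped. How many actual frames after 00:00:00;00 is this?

44410

Complete 10-minute blocks: 2, each 17982 frames → 35964.
Remaining 4 whole minutes in the current block: 1800 + 3 × 1798 = 7194 frames.
Within the current minute: 41 × 30 + 24 − 2 = 1252 (labels ;00/;01 skipped at this minute). Total = 35964 + 7194 + 1252 = 44410.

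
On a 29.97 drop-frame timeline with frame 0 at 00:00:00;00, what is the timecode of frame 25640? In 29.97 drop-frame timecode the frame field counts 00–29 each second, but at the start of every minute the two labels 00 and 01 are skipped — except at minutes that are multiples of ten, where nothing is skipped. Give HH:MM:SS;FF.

00:14:15;16

Ten DF minutes hold 17982 frames, so frame 25640 lies in block 1 (frames 17982–35963) with 7658 frames into that block.
The block's first minute is 1800 frames and the rest 1798 each; 7658 frames reaches minute 4, so 1 × 18 + 4 × 2 = 26 labels have been skipped so far.
Adding those back, label number 25640 + 26 = 25666 at 30 labels/s is 855 s + 16 f = 0 h 14 min 15 s frame 16, i.e. 00:14:15;16.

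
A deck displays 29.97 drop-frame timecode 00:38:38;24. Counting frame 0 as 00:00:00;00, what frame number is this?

As if non-drop at 30 labels/s: (0 × 3600 + 38 × 60 + 38) × 30 + 24 = 69564.
Minute boundaries passed: 38; those not divisible by 10: 38 − 3 = 35; dropped labels = 2 × 35 = 70.
Actual frame index = 69564 − 70 = 69494.

69494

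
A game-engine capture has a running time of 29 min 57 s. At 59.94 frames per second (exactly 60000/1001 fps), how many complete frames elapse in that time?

107712 frames

29 min 57 s = 1797 s.
Frames = 1797 × 60000/1001 = 107820000/1001 ≈ 107712.2877.
Complete frames: 107712.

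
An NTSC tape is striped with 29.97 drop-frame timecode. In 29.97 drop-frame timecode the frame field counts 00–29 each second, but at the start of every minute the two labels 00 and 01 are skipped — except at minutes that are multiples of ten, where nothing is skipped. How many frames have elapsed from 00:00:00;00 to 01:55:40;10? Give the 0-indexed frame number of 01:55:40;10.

As if non-drop at 30 labels/s: (1 × 3600 + 55 × 60 + 40) × 30 + 10 = 208210.
Minute boundaries passed: 115; those not divisible by 10: 115 − 11 = 104; dropped labels = 2 × 104 = 208.
Actual frame index = 208210 − 208 = 208002.

208002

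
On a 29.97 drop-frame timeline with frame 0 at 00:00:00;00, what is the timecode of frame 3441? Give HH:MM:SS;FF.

00:01:54;23

Ten DF minutes hold 17982 frames, so frame 3441 lies in block 0 (frames 0–17981) with 3441 frames into that block.
The block's first minute is 1800 frames and the rest 1798 each; 3441 frames reaches minute 1, so 0 × 18 + 1 × 2 = 2 labels have been skipped so far.
Adding those back, label number 3441 + 2 = 3443 at 30 labels/s is 114 s + 23 f = 0 h 1 min 54 s frame 23, i.e. 00:01:54;23.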